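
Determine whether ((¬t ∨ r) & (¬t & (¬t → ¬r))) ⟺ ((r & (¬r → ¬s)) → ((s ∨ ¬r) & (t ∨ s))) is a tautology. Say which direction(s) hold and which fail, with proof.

Only the forward direction holds.

(⟸) This fails. Under s = F, t = T, r = F, the left side is false but the right side is true.

(⟹) Assume the antecedent. If s is true, the consequent reduces to true regardless of the other variables. If s is false, the antecedent forces (s = F, t = F, r = F), and the consequent holds there. Either way the consequent holds.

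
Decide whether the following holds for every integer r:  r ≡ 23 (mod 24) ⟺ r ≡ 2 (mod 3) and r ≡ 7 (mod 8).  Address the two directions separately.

Both directions hold; the statement is true.

(⇒) Suppose r ≡ 23 (mod 24); write r = 24j + 23. Since 3 ∣ 24, reducing mod 3 gives r ≡ 23 ≡ 2 (mod 3); since 8 ∣ 24, reducing mod 8 gives r ≡ 23 ≡ 7 (mod 8).

(⇐) Conversely, if r ≡ 2 (mod 3) and r ≡ 7 (mod 8), then by the Chinese remainder theorem r ≡ 23 (mod 24). This is exactly r ≡ 23 (mod 24).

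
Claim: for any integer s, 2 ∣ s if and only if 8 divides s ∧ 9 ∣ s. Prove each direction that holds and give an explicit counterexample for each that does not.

Only the reverse direction holds.

(⇒) This fails: take s = 2. Certainly 2 ∣ 2, but 8 ∤ 2.

(⇐) Suppose 8 ∣ s and 9 ∣ s. Any common multiple of 8 and 9 is a multiple of their lcm; here gcd(8, 9) = 1, so lcm(8, 9) = 8·9 = 72, so 72 ∣ s. Since 2 ∣ 72, it follows that 2 ∣ s.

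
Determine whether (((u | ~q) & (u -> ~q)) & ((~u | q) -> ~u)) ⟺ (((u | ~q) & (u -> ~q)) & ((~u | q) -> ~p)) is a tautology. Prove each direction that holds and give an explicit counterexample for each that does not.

(⇒) fails; (⇐) holds.

(⟹) This fails. Under q = F, u = F, p = T, the left side is true but the right side is false.

(⟸) Assume the antecedent. If q is true, the antecedent cannot hold. If q is false, the consequent reduces to true regardless of the other variables. Either way the consequent holds.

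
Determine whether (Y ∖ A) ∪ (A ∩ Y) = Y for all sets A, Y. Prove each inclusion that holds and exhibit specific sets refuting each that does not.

The two sets are equal.

(⟸) Let x ∈ Y. Then either x ∈ Y and x ∉ A; or x ∈ A ∩ Y. In each case x ∈ (Y ∖ A) ∪ (A ∩ Y), so Y ⊆ (Y ∖ A) ∪ (A ∩ Y).

(⟹) Let x ∈ (Y ∖ A) ∪ (A ∩ Y). Then either x ∈ Y and x ∉ A; or x ∈ A ∩ Y. In each case x ∈ Y, so (Y ∖ A) ∪ (A ∩ Y) ⊆ Y.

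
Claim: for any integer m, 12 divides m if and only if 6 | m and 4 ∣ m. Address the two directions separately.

Forward direction. If 12 ∣ m, write m = 12q. Since 12 = 2·6, m = 6·(2q), so 6 ∣ m; and since 12 = 3·4, m = 4·(3q), so 4 ∣ m.

Converse. Suppose 6 ∣ m and 4 ∣ m. Any common multiple of 6 and 4 is a multiple of their lcm; here lcm(6, 4) = 6·4/gcd(6, 4) = 24/2 = 12, so 12 ∣ m.

Both directions hold; the statement is true.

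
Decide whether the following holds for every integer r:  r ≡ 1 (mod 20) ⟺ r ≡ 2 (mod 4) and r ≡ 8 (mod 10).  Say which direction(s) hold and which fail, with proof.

Forward direction. This fails: r = 1 gives 1 ≡ 1 (mod 20) but 1 ≡ 1 (mod 4), so the conjunction on the right does not hold.

Converse. This fails: r = 18 satisfies both congruences on the right (18 ≡ 2 mod 4 and 18 ≡ 8 mod 10) yet 18 ≡ 18 (mod 20), not 1.

Neither implication holds.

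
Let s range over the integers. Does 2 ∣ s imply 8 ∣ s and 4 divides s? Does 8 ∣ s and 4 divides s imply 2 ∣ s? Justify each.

(⇒) This fails: take s = 2. Certainly 2 ∣ 2, but 8 ∤ 2.

(⇐) Suppose 8 ∣ s and 4 ∣ s. Any common multiple of 8 and 4 is a multiple of their lcm; here lcm(8, 4) = 8·4/gcd(8, 4) = 32/4 = 8, so 8 ∣ s. Since 2 ∣ 8, it follows that 2 ∣ s.

Only the converse holds.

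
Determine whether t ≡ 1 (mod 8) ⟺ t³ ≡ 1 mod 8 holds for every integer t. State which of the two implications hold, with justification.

Converse. Suppose t³ ≡ 1 (mod 8). The only residue r in {0, …, 7} with r³ ≡ 1 (mod 8) is r = 1, so t ≡ 1 (mod 8).

Forward direction. Suppose t ≡ 1 (mod 8). Write t = 8j + 1. Then (8j + 1)³ = 512j³ + 192j² + 24j + 1 = 8(64j³ + 24j² + 3j) + 1, so t³ ≡ 1 (mod 8).

Both implications hold.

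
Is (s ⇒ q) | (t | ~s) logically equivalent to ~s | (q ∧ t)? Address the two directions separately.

Not equivalent: only (⇐) holds.

Converse. Assume the antecedent. If q is true, (s ⇒ q) | (t | ~s) reduces to true regardless of the other variables. If q is false, the antecedent forces (q = F, t = F, s = F) or (q = F, t = T, s = F), and (s ⇒ q) | (t | ~s) holds there. Either way (s ⇒ q) | (t | ~s) holds.

Forward direction. This fails. Under q = T, t = F, s = T, the left side is true but the right side is false.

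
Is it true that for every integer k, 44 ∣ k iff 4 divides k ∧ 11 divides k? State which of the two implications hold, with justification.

Both directions hold; the statement is true.

(→) If 44 ∣ k, write k = 44q. Since 44 = 11·4, k = 4·(11q), so 4 ∣ k; and since 44 = 4·11, k = 11·(4q), so 11 ∣ k.

(←) Suppose 4 ∣ k and 11 ∣ k. Any common multiple of 4 and 11 is a multiple of their lcm; here gcd(4, 11) = 1, so lcm(4, 11) = 4·11 = 44, so 44 ∣ k.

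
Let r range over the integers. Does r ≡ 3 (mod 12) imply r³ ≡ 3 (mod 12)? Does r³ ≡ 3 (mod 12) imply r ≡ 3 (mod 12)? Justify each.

The biconditional holds.

[⇒] Suppose r ≡ 3 (mod 12). Write r = 12j + 3. Then (12j + 3)³ = 1728j³ + 1296j² + 324j + 27 = 12(144j³ + 108j² + 27j + 2) + 3, so r³ ≡ 3 (mod 12).

[⇐] Conversely, suppose r³ ≡ 3 (mod 12). The only residue r in {0, …, 11} with r³ ≡ 3 (mod 12) is r = 3, so r ≡ 3 (mod 12).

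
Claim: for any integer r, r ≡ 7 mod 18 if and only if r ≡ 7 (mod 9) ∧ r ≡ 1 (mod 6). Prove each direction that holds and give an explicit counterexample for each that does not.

(←) If r ≡ 7 (mod 9) and r ≡ 1 (mod 6), then by the Chinese remainder theorem r ≡ 7 (mod 18). This is exactly r ≡ 7 (mod 18).

(→) Suppose r ≡ 7 (mod 18); write r = 18j + 7. Since 9 ∣ 18, reducing mod 9 gives r ≡ 7 (mod 9); since 6 ∣ 18, reducing mod 6 gives r ≡ 7 ≡ 1 (mod 6).

Both implications hold.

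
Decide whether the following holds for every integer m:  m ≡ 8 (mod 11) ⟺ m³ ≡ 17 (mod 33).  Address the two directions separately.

(⇒) fails; (⇐) holds.

(⇐) The residues r modulo 33 with r³ ≡ 17 (mod 33) are exactly {8}, and each is ≡ 8 (mod 11).

(⇒) This fails: take m = 19. Then 19 ≡ 8 (mod 11), but 19³ = 6859 ≡ 28 (mod 33), not 17.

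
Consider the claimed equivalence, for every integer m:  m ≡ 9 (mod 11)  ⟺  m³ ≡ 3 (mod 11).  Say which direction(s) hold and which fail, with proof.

(⟹) Suppose m ≡ 9 (mod 11). Write m = 11j + 9. Then (11j + 9)³ = 1331j³ + 3267j² + 2673j + 729 = 11(121j³ + 297j² + 243j + 66) + 3, so m³ ≡ 3 (mod 11).

(⟸) Conversely, suppose m³ ≡ 3 (mod 11). The only residue r in {0, …, 10} with r³ ≡ 3 (mod 11) is r = 9, so m ≡ 9 (mod 11).

Both directions hold; the statement is true.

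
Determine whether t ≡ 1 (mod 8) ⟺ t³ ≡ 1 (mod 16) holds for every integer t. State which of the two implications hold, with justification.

Only the converse holds.

[⇐] The residues r modulo 16 with r³ ≡ 1 (mod 16) are exactly {1}, and each is ≡ 1 (mod 8).

[⇒] This fails: take t = 9. Then 9 ≡ 1 (mod 8), but 9³ = 729 ≡ 9 (mod 16), not 1.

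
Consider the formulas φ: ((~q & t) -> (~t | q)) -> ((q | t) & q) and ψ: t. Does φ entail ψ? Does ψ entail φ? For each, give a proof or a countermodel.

(⟹) This fails. Under t = F, q = T, the left side is true but the right side is false.

(⟸) Assume the antecedent. If t is true, the consequent reduces to true regardless of the other variables. If t is false, the antecedent cannot hold. Either way the consequent holds.

Not equivalent: only (⇐) holds.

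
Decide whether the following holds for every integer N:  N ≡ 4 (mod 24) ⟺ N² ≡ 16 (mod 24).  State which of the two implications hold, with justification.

[⇒] Suppose N ≡ 4 (mod 24). Write N = 24j + 4. Then (24j + 4)² = 576j² + 192j + 16 = 24(24j² + 8j) + 16, so N² ≡ 16 (mod 24).

[⇐] This fails: take N = 8. Then 8² = 64 ≡ 16 (mod 24), yet 8 ≡ 8 (mod 24), not 4.

Not equivalent: only (⇒) holds.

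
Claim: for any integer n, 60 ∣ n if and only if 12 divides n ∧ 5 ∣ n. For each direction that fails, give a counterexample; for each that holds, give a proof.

Forward direction. If 60 ∣ n, write n = 60q. Since 60 = 5·12, n = 12·(5q), so 12 ∣ n; and since 60 = 12·5, n = 5·(12q), so 5 ∣ n.

Converse. Suppose 12 ∣ n and 5 ∣ n. Any common multiple of 12 and 5 is a multiple of their lcm; here gcd(12, 5) = 1, so lcm(12, 5) = 12·5 = 60, so 60 ∣ n.

Equivalent; both directions hold.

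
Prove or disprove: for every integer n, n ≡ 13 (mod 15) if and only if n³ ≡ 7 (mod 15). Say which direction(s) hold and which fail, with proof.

Both implications hold.

(⇒) Suppose n ≡ 13 (mod 15). Write n = 15j + 13. Then (15j + 13)³ = 3375j³ + 8775j² + 7605j + 2197 = 15(225j³ + 585j² + 507j + 146) + 7, so n³ ≡ 7 (mod 15).

(⇐) Conversely, suppose n³ ≡ 7 (mod 15). The only residue r in {0, …, 14} with r³ ≡ 7 (mod 15) is r = 13, so n ≡ 13 (mod 15).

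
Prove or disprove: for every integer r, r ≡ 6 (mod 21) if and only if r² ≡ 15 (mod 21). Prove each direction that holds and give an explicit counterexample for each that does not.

Not equivalent: only (⇒) holds.

(⟹) Suppose r ≡ 6 (mod 21). Write r = 21j + 6. Then (21j + 6)² = 441j² + 252j + 36 = 21(21j² + 12j + 1) + 15, so r² ≡ 15 (mod 21).

(⟸) This fails: take r = 15. Then 15² = 225 ≡ 15 (mod 21), yet 15 ≡ 15 (mod 21), not 6.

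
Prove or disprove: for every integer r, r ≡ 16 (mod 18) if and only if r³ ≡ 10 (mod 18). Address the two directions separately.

The forward direction holds; the converse fails.

[⇒] Suppose r ≡ 16 (mod 18). Write r = 18j + 16. Then (18j + 16)³ = 5832j³ + 15552j² + 13824j + 4096 = 18(324j³ + 864j² + 768j + 227) + 10, so r³ ≡ 10 (mod 18).

[⇐] This fails: take r = 4. Then 4³ = 64 ≡ 10 (mod 18), yet 4 ≡ 4 (mod 18), not 16.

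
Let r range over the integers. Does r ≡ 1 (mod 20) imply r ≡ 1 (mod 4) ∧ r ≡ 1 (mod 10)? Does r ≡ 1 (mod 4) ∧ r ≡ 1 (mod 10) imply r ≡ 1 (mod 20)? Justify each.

Equivalent; both directions hold.

[⇒] Suppose r ≡ 1 (mod 20); write r = 20j + 1. Since 4 ∣ 20, reducing mod 4 gives r ≡ 1 (mod 4); since 10 ∣ 20, reducing mod 10 gives r ≡ 1 (mod 10).

[⇐] Conversely, if r ≡ 1 (mod 4) and r ≡ 1 (mod 10), then by the Chinese remainder theorem r ≡ 1 (mod 20). This is exactly r ≡ 1 (mod 20).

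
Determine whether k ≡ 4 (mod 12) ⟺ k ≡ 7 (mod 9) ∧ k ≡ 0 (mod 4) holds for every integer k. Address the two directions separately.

(⇒) fails; (⇐) holds.

(⟹) This fails: k = 4 gives 4 ≡ 4 (mod 12) but 4 ≡ 4 (mod 9), so the conjunction on the right does not hold.

(⟸) Conversely, if k ≡ 7 (mod 9) and k ≡ 0 (mod 4), then by the Chinese remainder theorem k ≡ 16 (mod 36). Since 16 ≡ 4 (mod 12) and 12 ∣ 36, we get k ≡ 4 (mod 12).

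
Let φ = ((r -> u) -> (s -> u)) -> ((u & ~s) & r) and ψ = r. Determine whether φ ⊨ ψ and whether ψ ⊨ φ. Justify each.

(⇒) fails and (⇐) fails.

(⇒) This fails. Under u = F, r = F, s = T, the left side is true but the right side is false.

(⇐) This fails. Under u = F, r = T, s = F, the left side is false but the right side is true.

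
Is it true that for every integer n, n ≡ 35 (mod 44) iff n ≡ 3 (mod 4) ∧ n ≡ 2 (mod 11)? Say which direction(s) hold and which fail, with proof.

[⇒] Suppose n ≡ 35 (mod 44); write n = 44j + 35. Since 4 ∣ 44, reducing mod 4 gives n ≡ 35 ≡ 3 (mod 4); since 11 ∣ 44, reducing mod 11 gives n ≡ 35 ≡ 2 (mod 11).

[⇐] Conversely, if n ≡ 3 (mod 4) and n ≡ 2 (mod 11), then by the Chinese remainder theorem n ≡ 35 (mod 44). This is exactly n ≡ 35 (mod 44).

Both directions hold; the statement is true.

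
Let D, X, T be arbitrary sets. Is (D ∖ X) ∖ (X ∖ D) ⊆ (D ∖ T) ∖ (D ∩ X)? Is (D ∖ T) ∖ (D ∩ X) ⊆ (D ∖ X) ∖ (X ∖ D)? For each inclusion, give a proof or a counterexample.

(⊇) Let x ∈ (D ∖ T) ∖ (D ∩ X). Then x ∈ D and x ∉ X, T, from which x ∈ (D ∖ X) ∖ (X ∖ D).

(⊆) This inclusion fails. Take D = {1}, X = ∅, T = {1}; then 1 ∈ (D ∖ X) ∖ (X ∖ D) but 1 ∉ (D ∖ T) ∖ (D ∩ X).

Only the reverse inclusion holds.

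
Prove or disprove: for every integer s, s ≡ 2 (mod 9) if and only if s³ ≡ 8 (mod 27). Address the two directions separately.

Both implications hold.

Converse. The residues r modulo 27 with r³ ≡ 8 (mod 27) are exactly {2, 11, 20}, and each is ≡ 2 (mod 9).

Forward direction. Suppose s ≡ 2 (mod 9). Working modulo 27, s ∈ {2, 11, 20}; for each such r, r³ ≡ 8 (mod 27).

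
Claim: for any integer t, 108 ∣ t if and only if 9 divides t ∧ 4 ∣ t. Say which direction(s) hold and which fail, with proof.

Converse. This fails: take t = 36. Both 9 ∣ 36 and 4 ∣ 36, yet 36 is not a multiple of 108 (since 36 = 0·108 + 36), so 108 ∤ 36.

Forward direction. If 108 ∣ t, write t = 108q. Since 108 = 12·9, t = 9·(12q), so 9 ∣ t; and since 108 = 27·4, t = 4·(27q), so 4 ∣ t.

Only the forward direction holds.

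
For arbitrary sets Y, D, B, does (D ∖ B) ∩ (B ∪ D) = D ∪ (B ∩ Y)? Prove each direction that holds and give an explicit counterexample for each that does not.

Only the forward inclusion holds.

Forward inclusion. Let x ∈ (D ∖ B) ∩ (B ∪ D). Then either x ∈ D and x ∉ Y, B; or x ∈ Y ∩ D and x ∉ B. In each case x ∈ D ∪ (B ∩ Y), so (D ∖ B) ∩ (B ∪ D) ⊆ D ∪ (B ∩ Y).

Reverse inclusion. This inclusion fails. Take Y = {1}, D = ∅, B = {1}; then 1 ∈ D ∪ (B ∩ Y) but 1 ∉ (D ∖ B) ∩ (B ∪ D).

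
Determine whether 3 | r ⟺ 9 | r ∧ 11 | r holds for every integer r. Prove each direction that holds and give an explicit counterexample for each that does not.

(⇒) fails; (⇐) holds.

[⇐] Suppose 9 ∣ r and 11 ∣ r. Any common multiple of 9 and 11 is a multiple of their lcm; here gcd(9, 11) = 1, so lcm(9, 11) = 9·11 = 99, so 99 ∣ r. Since 3 ∣ 99, it follows that 3 ∣ r.

[⇒] This fails: take r = 3. Certainly 3 ∣ 3, but 9 ∤ 3.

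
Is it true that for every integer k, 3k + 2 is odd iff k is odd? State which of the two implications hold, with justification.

[⇐] Suppose k is odd; write k = 2j + 1. Then 3k + 2 = 3·(2j + 1) + 2 = 2·3j + 5, which is odd.

[⇒] Suppose 3k + 2 is odd. Since 3 is odd, 3k and k have the same parity, so 3k + 2 ≡ k + 2 (mod 2). As 2 is even, 3k + 2 is odd exactly when k is odd. Thus k is odd.

Both directions hold.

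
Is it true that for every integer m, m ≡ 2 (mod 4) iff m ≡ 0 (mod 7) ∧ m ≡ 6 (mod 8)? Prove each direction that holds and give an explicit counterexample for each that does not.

(⇒) This fails: m = 2 gives 2 ≡ 2 (mod 4) but 2 ≡ 2 (mod 7), so the conjunction on the right does not hold.

(⇐) Conversely, if m ≡ 0 (mod 7) and m ≡ 6 (mod 8), then by the Chinese remainder theorem m ≡ 14 (mod 56). Since 14 ≡ 2 (mod 4) and 4 ∣ 56, we get m ≡ 2 (mod 4).

Only the reverse direction holds.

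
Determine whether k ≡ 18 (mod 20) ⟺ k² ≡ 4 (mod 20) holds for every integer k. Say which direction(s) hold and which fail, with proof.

Not equivalent: only (⇒) holds.

[⇒] Suppose k ≡ 18 (mod 20). Write k = 20j + 18. Then (20j + 18)² = 400j² + 720j + 324 = 20(20j² + 36j + 16) + 4, so k² ≡ 4 (mod 20).

[⇐] This fails: take k = 2. Then 2² = 4 ≡ 4 (mod 20), yet 2 ≡ 2 (mod 20), not 18.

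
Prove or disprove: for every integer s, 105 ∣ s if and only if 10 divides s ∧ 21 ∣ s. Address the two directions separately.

Not equivalent: only (⇐) holds.

Forward direction. This fails: take s = 105. Certainly 105 ∣ 105, but 10 ∤ 105.

Converse. Suppose 10 ∣ s and 21 ∣ s. Any common multiple of 10 and 21 is a multiple of their lcm; here gcd(10, 21) = 1, so lcm(10, 21) = 10·21 = 210, so 210 ∣ s. Since 105 ∣ 210, it follows that 105 ∣ s.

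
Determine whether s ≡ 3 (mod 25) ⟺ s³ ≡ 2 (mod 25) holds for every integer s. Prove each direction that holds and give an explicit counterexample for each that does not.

(←) Suppose s³ ≡ 2 (mod 25). The only residue r in {0, …, 24} with r³ ≡ 2 (mod 25) is r = 3, so s ≡ 3 (mod 25).

(→) Suppose s ≡ 3 (mod 25). Write s = 25j + 3. Then (25j + 3)³ = 15625j³ + 5625j² + 675j + 27 = 25(625j³ + 225j² + 27j + 1) + 2, so s³ ≡ 2 (mod 25).

Both directions hold; the statement is true.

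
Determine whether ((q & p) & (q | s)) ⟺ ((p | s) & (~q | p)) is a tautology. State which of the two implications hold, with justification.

(⟹) Assume the antecedent. If p is true, (p | s) & (~q | p) reduces to true regardless of the other variables. If p is false, the antecedent cannot hold. Either way (p | s) & (~q | p) holds.

(⟸) This fails. Under p = T, q = F, s = F, the left side is false but the right side is true.

Only the forward implication holds.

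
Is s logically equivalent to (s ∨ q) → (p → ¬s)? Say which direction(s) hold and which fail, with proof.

(⇒) fails and (⇐) fails.

Forward direction. This fails. Under p = T, s = T, q = F, the left side is true but the right side is false.

Converse. This fails. Under p = F, s = F, q = F, the left side is false but the right side is true.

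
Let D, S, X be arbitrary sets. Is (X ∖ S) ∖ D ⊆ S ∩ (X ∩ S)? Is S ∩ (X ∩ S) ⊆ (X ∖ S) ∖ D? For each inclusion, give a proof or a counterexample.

(⊆) This inclusion fails. Take D = ∅, S = ∅, X = {1}; then 1 ∈ (X ∖ S) ∖ D but 1 ∉ S ∩ (X ∩ S).

(⊇) This inclusion fails. Take D = ∅, S = {1}, X = {1}; then 1 ∈ S ∩ (X ∩ S) but 1 ∉ (X ∖ S) ∖ D.

Both inclusions fail.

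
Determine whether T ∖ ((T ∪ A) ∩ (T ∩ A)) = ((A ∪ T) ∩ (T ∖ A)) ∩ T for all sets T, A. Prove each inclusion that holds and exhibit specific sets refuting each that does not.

Both inclusions hold.

Forward inclusion. Let x ∈ T ∖ ((T ∪ A) ∩ (T ∩ A)). Then x ∈ T and x ∉ A, from which x ∈ ((A ∪ T) ∩ (T ∖ A)) ∩ T.

Reverse inclusion. Let x ∈ ((A ∪ T) ∩ (T ∖ A)) ∩ T. Then x ∈ T and x ∉ A, from which x ∈ T ∖ ((T ∪ A) ∩ (T ∩ A)).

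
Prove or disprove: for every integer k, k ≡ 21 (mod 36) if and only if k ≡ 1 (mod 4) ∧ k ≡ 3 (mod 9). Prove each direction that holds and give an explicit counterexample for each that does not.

The biconditional holds.

(⟸) If k ≡ 1 (mod 4) and k ≡ 3 (mod 9), then by the Chinese remainder theorem k ≡ 21 (mod 36). This is exactly k ≡ 21 (mod 36).

(⟹) Suppose k ≡ 21 (mod 36); write k = 36j + 21. Since 4 ∣ 36, reducing mod 4 gives k ≡ 21 ≡ 1 (mod 4); since 9 ∣ 36, reducing mod 9 gives k ≡ 21 ≡ 3 (mod 9).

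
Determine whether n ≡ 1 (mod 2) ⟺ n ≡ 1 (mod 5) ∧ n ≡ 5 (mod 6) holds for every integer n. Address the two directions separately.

(⟸) If n ≡ 1 (mod 5) and n ≡ 5 (mod 6), then by the Chinese remainder theorem n ≡ 11 (mod 30). Since 11 ≡ 1 (mod 2) and 2 ∣ 30, we get n ≡ 1 (mod 2).

(⟹) This fails: n = 1 gives 1 ≡ 1 (mod 2) but 1 ≡ 1 (mod 6), so the conjunction on the right does not hold.

Not equivalent: only (⇐) holds.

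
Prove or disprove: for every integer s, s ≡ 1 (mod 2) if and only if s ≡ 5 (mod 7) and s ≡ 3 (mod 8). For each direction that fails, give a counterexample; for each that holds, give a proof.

(⇐) If s ≡ 5 (mod 7) and s ≡ 3 (mod 8), then by the Chinese remainder theorem s ≡ 19 (mod 56). Since 19 ≡ 1 (mod 2) and 2 ∣ 56, we get s ≡ 1 (mod 2).

(⇒) This fails: s = 1 gives 1 ≡ 1 (mod 2) but 1 ≡ 1 (mod 7), so the conjunction on the right does not hold.

Not equivalent: only (⇐) holds.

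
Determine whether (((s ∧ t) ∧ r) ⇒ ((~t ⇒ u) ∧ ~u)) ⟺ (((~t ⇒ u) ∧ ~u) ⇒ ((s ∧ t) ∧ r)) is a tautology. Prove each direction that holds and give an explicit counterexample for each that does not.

Forward direction. This fails. Under r = F, u = F, t = T, s = F, the left side is true but the right side is false.

Converse. This fails. Under r = T, u = T, t = T, s = T, the left side is false but the right side is true.

Neither direction holds.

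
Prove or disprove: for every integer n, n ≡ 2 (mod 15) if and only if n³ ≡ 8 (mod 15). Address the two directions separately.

Forward direction. Suppose n ≡ 2 (mod 15). Write n = 15j + 2. Then (15j + 2)³ = 3375j³ + 1350j² + 180j + 8 = 15(225j³ + 90j² + 12j) + 8, so n³ ≡ 8 (mod 15).

Converse. Suppose n³ ≡ 8 (mod 15). The only residue r in {0, …, 14} with r³ ≡ 8 (mod 15) is r = 2, so n ≡ 2 (mod 15).

Equivalent; both directions hold.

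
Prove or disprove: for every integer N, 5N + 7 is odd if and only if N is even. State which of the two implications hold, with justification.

Forward direction. Suppose 5N + 7 is odd. Since 5 is odd, 5N and N have the same parity, so 5N + 7 ≡ N + 7 (mod 2). As 7 is odd, 5N + 7 is odd exactly when N is even. Thus N is even.

Converse. Suppose N is even; write N = 2j. Then 5N + 7 = 5·(2j) + 7 = 2·5j + 7, which is odd.

Both implications hold.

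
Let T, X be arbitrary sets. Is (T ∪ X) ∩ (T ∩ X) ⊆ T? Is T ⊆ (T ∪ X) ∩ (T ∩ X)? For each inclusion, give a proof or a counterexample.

(⊆) Let x ∈ (T ∪ X) ∩ (T ∩ X). Then x ∈ T ∩ X, from which x ∈ T.

(⊇) This inclusion fails. Take T = {1}, X = ∅; then 1 ∈ T but 1 ∉ (T ∪ X) ∩ (T ∩ X).

The sets are not equal: only the forward inclusion holds.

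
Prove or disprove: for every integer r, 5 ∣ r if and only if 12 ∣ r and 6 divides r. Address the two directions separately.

(⟹) This fails: take r = 5. Certainly 5 ∣ 5, but 12 ∤ 5.

(⟸) This fails: take r = 12. Both 12 ∣ 12 and 6 ∣ 12, yet 12 is not a multiple of 5 (since 12 = 2·5 + 2), so 5 ∤ 12.

Neither direction holds.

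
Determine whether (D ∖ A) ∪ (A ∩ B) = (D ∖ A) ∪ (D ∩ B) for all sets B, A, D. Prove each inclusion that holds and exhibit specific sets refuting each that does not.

Forward inclusion. This inclusion fails. Take B = {1}, A = {1}, D = ∅; then 1 ∈ (D ∖ A) ∪ (A ∩ B) but 1 ∉ (D ∖ A) ∪ (D ∩ B).

Reverse inclusion. Let x ∈ (D ∖ A) ∪ (D ∩ B). Then either x ∈ D and x ∉ B, A; or x ∈ B ∩ D and x ∉ A; or x ∈ B ∩ A ∩ D. In each case x ∈ (D ∖ A) ∪ (A ∩ B), so (D ∖ A) ∪ (D ∩ B) ⊆ (D ∖ A) ∪ (A ∩ B).

The sets are not equal: only the reverse inclusion holds.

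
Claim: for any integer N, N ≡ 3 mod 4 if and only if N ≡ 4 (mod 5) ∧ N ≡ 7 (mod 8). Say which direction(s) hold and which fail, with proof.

[⇒] This fails: N = 3 gives 3 ≡ 3 (mod 4) but 3 ≡ 3 (mod 5), so the conjunction on the right does not hold.

[⇐] Conversely, if N ≡ 4 (mod 5) and N ≡ 7 (mod 8), then by the Chinese remainder theorem N ≡ 39 (mod 40). Since 39 ≡ 3 (mod 4) and 4 ∣ 40, we get N ≡ 3 (mod 4).

(⇒) fails; (⇐) holds.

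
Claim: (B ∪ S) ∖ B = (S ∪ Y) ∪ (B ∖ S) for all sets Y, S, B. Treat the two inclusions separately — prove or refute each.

The sets are not equal: only the forward inclusion holds.

Forward inclusion. Let x ∈ (B ∪ S) ∖ B. Then either x ∈ S and x ∉ Y, B; or x ∈ Y ∩ S and x ∉ B. In each case x ∈ (S ∪ Y) ∪ (B ∖ S), so (B ∪ S) ∖ B ⊆ (S ∪ Y) ∪ (B ∖ S).

Reverse inclusion. This inclusion fails. Take Y = {1}, S = ∅, B = ∅; then 1 ∈ (S ∪ Y) ∪ (B ∖ S) but 1 ∉ (B ∪ S) ∖ B.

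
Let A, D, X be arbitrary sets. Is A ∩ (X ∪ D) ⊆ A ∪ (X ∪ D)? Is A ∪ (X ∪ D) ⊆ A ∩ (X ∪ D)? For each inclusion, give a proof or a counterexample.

The sets are not equal: only the forward inclusion holds.

(⊆) Let x ∈ A ∩ (X ∪ D). Then either x ∈ A ∩ D and x ∉ X; or x ∈ A ∩ X and x ∉ D; or x ∈ A ∩ D ∩ X. In each case x ∈ A ∪ (X ∪ D), so A ∩ (X ∪ D) ⊆ A ∪ (X ∪ D).

(⊇) This inclusion fails. Take A = {1}, D = ∅, X = ∅; then 1 ∈ A ∪ (X ∪ D) but 1 ∉ A ∩ (X ∪ D).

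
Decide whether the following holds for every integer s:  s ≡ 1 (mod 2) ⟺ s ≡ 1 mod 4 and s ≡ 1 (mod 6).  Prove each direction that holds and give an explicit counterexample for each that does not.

(⇒) fails; (⇐) holds.

Forward direction. This fails: s = 3 gives 3 ≡ 1 (mod 2) but 3 ≡ 3 (mod 4), so the conjunction on the right does not hold.

Converse. If s ≡ 1 (mod 4) and s ≡ 1 (mod 6), then by the Chinese remainder theorem s ≡ 1 (mod 12). Since 1 ≡ 1 (mod 2) and 2 ∣ 12, we get s ≡ 1 (mod 2).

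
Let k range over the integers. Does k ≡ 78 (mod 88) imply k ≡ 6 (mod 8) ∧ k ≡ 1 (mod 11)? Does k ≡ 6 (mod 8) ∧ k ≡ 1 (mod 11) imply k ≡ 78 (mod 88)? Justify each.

Equivalent; both directions hold.

(→) Suppose k ≡ 78 (mod 88); write k = 88j + 78. Since 8 ∣ 88, reducing mod 8 gives k ≡ 78 ≡ 6 (mod 8); since 11 ∣ 88, reducing mod 11 gives k ≡ 78 ≡ 1 (mod 11).

(←) Conversely, if k ≡ 6 (mod 8) and k ≡ 1 (mod 11), then by the Chinese remainder theorem k ≡ 78 (mod 88). This is exactly k ≡ 78 (mod 88).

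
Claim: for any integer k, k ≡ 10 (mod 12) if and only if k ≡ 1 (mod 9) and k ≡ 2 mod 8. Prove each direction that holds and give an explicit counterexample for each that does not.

(⇒) fails; (⇐) holds.

(⟹) This fails: k = 34 gives 34 ≡ 10 (mod 12) but 34 ≡ 7 (mod 9), so the conjunction on the right does not hold.

(⟸) Conversely, if k ≡ 1 (mod 9) and k ≡ 2 (mod 8), then by the Chinese remainder theorem k ≡ 10 (mod 72). Since 10 ≡ 10 (mod 12) and 12 ∣ 72, we get k ≡ 10 (mod 12).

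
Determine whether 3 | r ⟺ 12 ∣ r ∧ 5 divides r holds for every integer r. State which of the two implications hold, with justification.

Only the reverse direction holds.

(⟹) This fails: take r = 3. Certainly 3 ∣ 3, but 12 ∤ 3.

(⟸) Suppose 12 ∣ r and 5 ∣ r. Any common multiple of 12 and 5 is a multiple of their lcm; here gcd(12, 5) = 1, so lcm(12, 5) = 12·5 = 60, so 60 ∣ r. Since 3 ∣ 60, it follows that 3 ∣ r.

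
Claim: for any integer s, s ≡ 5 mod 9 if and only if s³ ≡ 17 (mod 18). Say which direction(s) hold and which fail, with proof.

(⇒) fails and (⇐) fails.

(→) This fails: take s = 14. Then 14 ≡ 5 (mod 9), but 14³ = 2744 ≡ 8 (mod 18), not 17.

(←) This fails: take s = 11. Then 11³ = 1331 ≡ 17 (mod 18), yet 11 ≡ 2 (mod 9), not 5.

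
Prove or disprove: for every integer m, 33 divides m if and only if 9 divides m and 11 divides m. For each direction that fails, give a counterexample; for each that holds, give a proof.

(→) This fails: take m = 33. Certainly 33 ∣ 33, but 9 ∤ 33.

(←) Suppose 9 ∣ m and 11 ∣ m. Any common multiple of 9 and 11 is a multiple of their lcm; here gcd(9, 11) = 1, so lcm(9, 11) = 9·11 = 99, so 99 ∣ m. Since 33 ∣ 99, it follows that 33 ∣ m.

Only the reverse direction holds.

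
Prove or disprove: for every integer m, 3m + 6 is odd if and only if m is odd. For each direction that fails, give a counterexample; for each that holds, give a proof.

[⇐] Suppose m is odd; write m = 2j + 1. Then 3m + 6 = 3·(2j + 1) + 6 = 2·3j + 9, which is odd.

[⇒] Suppose 3m + 6 is odd. Since 3 is odd, 3m and m have the same parity, so 3m + 6 ≡ m + 6 (mod 2). As 6 is even, 3m + 6 is odd exactly when m is odd. Thus m is odd.

Both implications hold.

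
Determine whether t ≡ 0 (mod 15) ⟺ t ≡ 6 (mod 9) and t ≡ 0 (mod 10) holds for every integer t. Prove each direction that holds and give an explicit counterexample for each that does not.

Only the reverse direction holds.

Converse. If t ≡ 6 (mod 9) and t ≡ 0 (mod 10), then by the Chinese remainder theorem t ≡ 60 (mod 90). Since 60 ≡ 0 (mod 15) and 15 ∣ 90, we get t ≡ 0 (mod 15).

Forward direction. This fails: t = 0 gives 0 ≡ 0 (mod 15) but 0 ≡ 0 (mod 9), so the conjunction on the right does not hold.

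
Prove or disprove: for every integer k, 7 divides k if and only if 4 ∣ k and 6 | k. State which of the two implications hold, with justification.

Neither implication holds.

(→) This fails: take k = 7. Certainly 7 ∣ 7, but 4 ∤ 7.

(←) This fails: take k = 12. Both 4 ∣ 12 and 6 ∣ 12, yet 12 is not a multiple of 7 (since 12 = 1·7 + 5), so 7 ∤ 12.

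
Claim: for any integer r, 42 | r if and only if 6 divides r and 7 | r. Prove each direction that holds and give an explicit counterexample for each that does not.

(⟹) If 42 ∣ r, write r = 42q. Since 42 = 7·6, r = 6·(7q), so 6 ∣ r; and since 42 = 6·7, r = 7·(6q), so 7 ∣ r.

(⟸) Suppose 6 ∣ r and 7 ∣ r. Any common multiple of 6 and 7 is a multiple of their lcm; here gcd(6, 7) = 1, so lcm(6, 7) = 6·7 = 42, so 42 ∣ r.

Both directions hold.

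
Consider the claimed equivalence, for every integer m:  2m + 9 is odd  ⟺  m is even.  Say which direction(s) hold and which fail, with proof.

Only the reverse direction holds.

(⇐) Suppose m is even. Since 2 is even, 2m is even for every m, so 2m + 9 has the same parity as 9, which is odd. Hence 2m + 9 is odd.

(⇒) This fails: take m = 3. Then 2m + 9 = 15, which is odd, yet m = 3 is odd, not even.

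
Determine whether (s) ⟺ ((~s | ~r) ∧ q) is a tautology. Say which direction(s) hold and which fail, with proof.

[⇒] This fails. Under q = F, s = T, r = F, the left side is true but the right side is false.

[⇐] This fails. Under q = T, s = F, r = F, the left side is false but the right side is true.

Neither implication holds.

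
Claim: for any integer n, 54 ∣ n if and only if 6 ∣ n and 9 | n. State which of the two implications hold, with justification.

Only the forward implication holds.

(⟹) If 54 ∣ n, write n = 54q. Since 54 = 9·6, n = 6·(9q), so 6 ∣ n; and since 54 = 6·9, n = 9·(6q), so 9 ∣ n.

(⟸) This fails: take n = 18. Both 6 ∣ 18 and 9 ∣ 18, yet 18 is not a multiple of 54 (since 18 = 0·54 + 18), so 54 ∤ 18.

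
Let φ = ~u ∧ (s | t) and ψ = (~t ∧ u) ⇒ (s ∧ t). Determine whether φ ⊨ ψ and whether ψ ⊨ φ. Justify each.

(→) Assume the antecedent. If s is true, the antecedent forces (s = T, t = F, u = F) or (s = T, t = T, u = F), and (~t ∧ u) ⇒ (s ∧ t) holds there. If s is false, the antecedent forces (s = F, t = T, u = F), and (~t ∧ u) ⇒ (s ∧ t) holds there. Either way (~t ∧ u) ⇒ (s ∧ t) holds.

(←) This fails. Under s = F, t = F, u = F, the left side is false but the right side is true.

(⇒) holds; (⇐) fails.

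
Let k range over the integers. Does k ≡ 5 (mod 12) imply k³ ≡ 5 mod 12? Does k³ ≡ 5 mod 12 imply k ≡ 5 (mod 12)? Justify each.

Both implications hold.

(⟹) Suppose k ≡ 5 (mod 12). Write k = 12j + 5. Then (12j + 5)³ = 1728j³ + 2160j² + 900j + 125 = 12(144j³ + 180j² + 75j + 10) + 5, so k³ ≡ 5 (mod 12).

(⟸) Conversely, suppose k³ ≡ 5 (mod 12). The only residue r in {0, …, 11} with r³ ≡ 5 (mod 12) is r = 5, so k ≡ 5 (mod 12).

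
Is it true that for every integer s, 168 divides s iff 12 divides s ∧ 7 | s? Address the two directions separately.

(→) If 168 ∣ s, write s = 168q. Since 168 = 14·12, s = 12·(14q), so 12 ∣ s; and since 168 = 24·7, s = 7·(24q), so 7 ∣ s.

(←) This fails: take s = 84. Both 12 ∣ 84 and 7 ∣ 84, yet 84 is not a multiple of 168 (since 84 = 0·168 + 84), so 168 ∤ 84.

(⇒) holds; (⇐) fails.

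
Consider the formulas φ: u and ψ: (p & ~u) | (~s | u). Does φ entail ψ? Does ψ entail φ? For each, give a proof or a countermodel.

(⇒) holds; (⇐) fails.

Forward direction. Assume the antecedent. If p is true, (p & ~u) | (~s | u) reduces to true regardless of the other variables. If p is false, the antecedent forces (p = F, u = T, s = F) or (p = F, u = T, s = T), and (p & ~u) | (~s | u) holds there. Either way (p & ~u) | (~s | u) holds.

Converse. This fails. Under p = F, u = F, s = F, the left side is false but the right side is true.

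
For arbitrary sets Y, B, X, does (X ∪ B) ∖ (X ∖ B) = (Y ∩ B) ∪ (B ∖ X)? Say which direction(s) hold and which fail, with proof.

The sets are not equal: only the reverse inclusion holds.

Forward inclusion. This inclusion fails. Take Y = ∅, B = {1}, X = {1}; then 1 ∈ (X ∪ B) ∖ (X ∖ B) but 1 ∉ (Y ∩ B) ∪ (B ∖ X).

Reverse inclusion. Let x ∈ (Y ∩ B) ∪ (B ∖ X). Then either x ∈ B and x ∉ Y, X; or x ∈ Y ∩ B and x ∉ X; or x ∈ Y ∩ B ∩ X. In each case x ∈ (X ∪ B) ∖ (X ∖ B), so (Y ∩ B) ∪ (B ∖ X) ⊆ (X ∪ B) ∖ (X ∖ B).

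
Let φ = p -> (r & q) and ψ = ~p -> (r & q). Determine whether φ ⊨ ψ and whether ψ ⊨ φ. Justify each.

(⇒) This fails. Under q = F, r = F, p = F, the left side is true but the right side is false.

(⇐) This fails. Under q = F, r = F, p = T, the left side is false but the right side is true.

Both directions fail.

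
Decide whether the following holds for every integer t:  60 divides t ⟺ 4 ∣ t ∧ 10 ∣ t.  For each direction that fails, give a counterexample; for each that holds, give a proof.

Forward direction. If 60 ∣ t, write t = 60q. Since 60 = 15·4, t = 4·(15q), so 4 ∣ t; and since 60 = 6·10, t = 10·(6q), so 10 ∣ t.

Converse. This fails: take t = 20. Both 4 ∣ 20 and 10 ∣ 20, yet 20 is not a multiple of 60 (since 20 = 0·60 + 20), so 60 ∤ 20.

The forward direction holds; the converse fails.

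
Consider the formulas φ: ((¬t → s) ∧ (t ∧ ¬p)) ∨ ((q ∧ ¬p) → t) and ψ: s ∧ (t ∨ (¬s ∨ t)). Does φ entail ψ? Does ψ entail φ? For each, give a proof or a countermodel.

Forward direction. This fails. Under q = F, s = F, p = F, t = F, the left side is true but the right side is false.

Converse. Assume the antecedent. If q is true, the antecedent forces (q = T, s = T, p = F, t = T) or (q = T, s = T, p = T, t = T), and the consequent holds there. If q is false, the consequent reduces to true regardless of the other variables. Either way the consequent holds.

Not equivalent: only (⇐) holds.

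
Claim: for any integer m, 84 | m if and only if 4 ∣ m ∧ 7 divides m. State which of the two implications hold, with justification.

The forward direction holds; the converse fails.

(⟹) If 84 ∣ m, write m = 84q. Since 84 = 21·4, m = 4·(21q), so 4 ∣ m; and since 84 = 12·7, m = 7·(12q), so 7 ∣ m.

(⟸) This fails: take m = 28. Both 4 ∣ 28 and 7 ∣ 28, yet 28 is not a multiple of 84 (since 28 = 0·84 + 28), so 84 ∤ 28.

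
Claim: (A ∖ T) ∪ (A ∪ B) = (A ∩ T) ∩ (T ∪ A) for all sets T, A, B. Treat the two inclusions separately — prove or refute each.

(⟸) Let x ∈ (A ∩ T) ∩ (T ∪ A). Then either x ∈ T ∩ A and x ∉ B; or x ∈ T ∩ A ∩ B. In each case x ∈ (A ∖ T) ∪ (A ∪ B), so (A ∩ T) ∩ (T ∪ A) ⊆ (A ∖ T) ∪ (A ∪ B).

(⟹) This inclusion fails. Take T = ∅, A = {1}, B = ∅; then 1 ∈ (A ∖ T) ∪ (A ∪ B) but 1 ∉ (A ∩ T) ∩ (T ∪ A).

(⊆) fails; (⊇) holds.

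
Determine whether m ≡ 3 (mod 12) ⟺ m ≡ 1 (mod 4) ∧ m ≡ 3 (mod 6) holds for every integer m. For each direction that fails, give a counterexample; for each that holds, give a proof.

(⇒) fails and (⇐) fails.

(⇒) This fails: m = 3 gives 3 ≡ 3 (mod 12) but 3 ≡ 3 (mod 4), so the conjunction on the right does not hold.

(⇐) This fails: m = 9 satisfies both congruences on the right (9 ≡ 1 mod 4 and 9 ≡ 3 mod 6) yet 9 ≡ 9 (mod 12), not 3.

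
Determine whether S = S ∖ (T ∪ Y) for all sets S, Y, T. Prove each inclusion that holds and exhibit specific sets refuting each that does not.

The sets are not equal: only the reverse inclusion holds.

(⟹) This inclusion fails. Take S = {1}, Y = {1}, T = ∅; then 1 ∈ S but 1 ∉ S ∖ (T ∪ Y).

(⟸) Let x ∈ S ∖ (T ∪ Y). Then x ∈ S and x ∉ Y, T, from which x ∈ S.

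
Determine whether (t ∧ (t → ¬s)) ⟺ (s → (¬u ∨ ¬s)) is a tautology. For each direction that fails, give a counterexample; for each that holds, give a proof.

(⇒) holds; (⇐) fails.

(⇒) Assume the antecedent. If t is true, the antecedent forces (t = T, s = F, u = F) or (t = T, s = F, u = T), and s → (¬u ∨ ¬s) holds there. If t is false, the antecedent cannot hold. Either way s → (¬u ∨ ¬s) holds.

(⇐) This fails. Under t = F, s = F, u = F, the left side is false but the right side is true.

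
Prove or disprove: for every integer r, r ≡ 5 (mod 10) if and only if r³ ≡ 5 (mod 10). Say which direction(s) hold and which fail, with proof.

The biconditional holds.

Forward direction. Suppose r ≡ 5 (mod 10). Write r = 10j + 5. Then (10j + 5)³ = 1000j³ + 1500j² + 750j + 125 = 10(100j³ + 150j² + 75j + 12) + 5, so r³ ≡ 5 (mod 10).

Converse. Suppose r³ ≡ 5 (mod 10). The only residue r in {0, …, 9} with r³ ≡ 5 (mod 10) is r = 5, so r ≡ 5 (mod 10).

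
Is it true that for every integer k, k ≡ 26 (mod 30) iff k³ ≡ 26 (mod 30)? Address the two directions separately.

[⇒] Suppose k ≡ 26 (mod 30). Write k = 30j + 26. Then (30j + 26)³ = 27000j³ + 70200j² + 60840j + 17576 = 30(900j³ + 2340j² + 2028j + 585) + 26, so k³ ≡ 26 (mod 30).

[⇐] Conversely, suppose k³ ≡ 26 (mod 30). The only residue r in {0, …, 29} with r³ ≡ 26 (mod 30) is r = 26, so k ≡ 26 (mod 30).

The biconditional holds.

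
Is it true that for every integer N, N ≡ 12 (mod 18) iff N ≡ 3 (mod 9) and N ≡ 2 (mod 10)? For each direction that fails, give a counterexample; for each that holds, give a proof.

The forward direction fails; the converse holds.

(⟸) If N ≡ 3 (mod 9) and N ≡ 2 (mod 10), then by the Chinese remainder theorem N ≡ 12 (mod 90). Since 12 ≡ 12 (mod 18) and 18 ∣ 90, we get N ≡ 12 (mod 18).

(⟹) This fails: N = 66 gives 66 ≡ 12 (mod 18) but 66 ≡ 6 (mod 10), so the conjunction on the right does not hold.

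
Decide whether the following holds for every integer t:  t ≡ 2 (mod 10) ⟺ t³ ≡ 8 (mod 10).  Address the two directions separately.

[⇒] Suppose t ≡ 2 (mod 10). Write t = 10j + 2. Then (10j + 2)³ = 1000j³ + 600j² + 120j + 8 = 10(100j³ + 60j² + 12j) + 8, so t³ ≡ 8 (mod 10).

[⇐] For the converse, argue contrapositively. If t ≢ 2 (mod 10), then t is congruent to one of 0, 1, 3, 4, 5, 6, 7, 8, 9 modulo 10, and these give t³ ≡ 0, 1, 7, 4, 5, 6, 3, 2, 9 respectively — never 8.

The biconditional holds.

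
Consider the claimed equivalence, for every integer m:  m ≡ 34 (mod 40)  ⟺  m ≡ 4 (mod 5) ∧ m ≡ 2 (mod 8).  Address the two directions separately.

(⇒) Suppose m ≡ 34 (mod 40); write m = 40j + 34. Since 5 ∣ 40, reducing mod 5 gives m ≡ 34 ≡ 4 (mod 5); since 8 ∣ 40, reducing mod 8 gives m ≡ 34 ≡ 2 (mod 8).

(⇐) Conversely, if m ≡ 4 (mod 5) and m ≡ 2 (mod 8), then by the Chinese remainder theorem m ≡ 34 (mod 40). This is exactly m ≡ 34 (mod 40).

Both implications hold.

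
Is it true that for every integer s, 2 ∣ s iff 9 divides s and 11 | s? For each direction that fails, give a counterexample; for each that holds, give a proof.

Neither direction holds.

[⇒] This fails: take s = 2. Certainly 2 ∣ 2, but 9 ∤ 2.

[⇐] This fails: take s = 99. Both 9 ∣ 99 and 11 ∣ 99, yet 99 is not a multiple of 2 (since 99 = 49·2 + 1), so 2 ∤ 99.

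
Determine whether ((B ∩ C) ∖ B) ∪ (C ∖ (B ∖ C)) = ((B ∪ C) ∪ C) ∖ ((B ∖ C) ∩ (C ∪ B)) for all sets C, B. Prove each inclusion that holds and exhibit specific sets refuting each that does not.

(⊇) Let x ∈ ((B ∪ C) ∪ C) ∖ ((B ∖ C) ∩ (C ∪ B)). Then either x ∈ C and x ∉ B; or x ∈ C ∩ B. In each case x ∈ ((B ∩ C) ∖ B) ∪ (C ∖ (B ∖ C)), so ((B ∪ C) ∪ C) ∖ ((B ∖ C) ∩ (C ∪ B)) ⊆ ((B ∩ C) ∖ B) ∪ (C ∖ (B ∖ C)).

(⊆) Let x ∈ ((B ∩ C) ∖ B) ∪ (C ∖ (B ∖ C)). Then either x ∈ C and x ∉ B; or x ∈ C ∩ B. In each case x ∈ ((B ∪ C) ∪ C) ∖ ((B ∖ C) ∩ (C ∪ B)), so ((B ∩ C) ∖ B) ∪ (C ∖ (B ∖ C)) ⊆ ((B ∪ C) ∪ C) ∖ ((B ∖ C) ∩ (C ∪ B)).

Both inclusions hold.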